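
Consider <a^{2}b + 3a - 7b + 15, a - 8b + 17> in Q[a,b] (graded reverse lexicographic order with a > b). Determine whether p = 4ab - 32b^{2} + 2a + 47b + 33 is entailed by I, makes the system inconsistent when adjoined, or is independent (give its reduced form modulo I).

Adjoining 4ab - 32b^{2} + 2a + 47b + 33 makes the ideal the whole ring: the system is inconsistent.

First compute the reduced Gröbner basis of I by Buchberger's algorithm.
f_1 = a^{2}b + 3a - 7b + 15, LT = a^{2}b.
f_2 = a - 8b + 17, LT = a.

S(f_1,f_2): lcm = a^{2}b. S = 8ab^{2} - 17ab + 3a - 7b + 15.
  leading term ab^{2}: subtract (8b^{2})·f_2 from 8ab^{2} - 17ab + 3a - 7b + 15 → 64b^{3} - 17ab - 136b^{2} + 3a - 7b + 15
  leading term b^{3}: no divisor's leading term divides it; move 64b^{3} to the remainder.
  leading term ab: subtract (-17b)·f_2 from -17ab - 136b^{2} + 3a - 7b + 15 → -272b^{2} + 3a + 282b + 15
  leading term b^{2}: no divisor's leading term divides it; move -272b^{2} to the remainder.
  leading term a: subtract (3)·f_2 from 3a + 282b + 15 → 306b - 36
  leading term b: no divisor's leading term divides it; move 306b to the remainder.
  leading term 1: no divisor's leading term divides it; move -36 to the remainder.
  remainder 64b^{3} - 272b^{2} + 306b - 36 ≠ 0; add h_3 = 64b^{3} - 272b^{2} + 306b - 36 to the basis.

The other S-polynomials (S(f_1,h_3), S(f_2,h_3)) all reduce to 0 modulo the current basis, so we have a Gröbner basis.
Inter-reduce: drop elements whose leading term is divisible by another's, tail-reduce, and make monic.
Reduced Gröbner basis: {b^{3} - \tfrac{17}{4}b^{2} + \tfrac{153}{32}b - \tfrac{9}{16}, a - 8b + 17}.
Label its elements g_1 = b^{3} - \tfrac{17}{4}b^{2} + \tfrac{153}{32}b - \tfrac{9}{16}, g_2 = a - 8b + 17.

Reduce p = 4ab - 32b^{2} + 2a + 47b + 33 modulo G:
  leading term ab: subtract (4b)·g_2 from 4ab - 32b^{2} + 2a + 47b + 33 → 2a - 21b + 33
  leading term a: subtract (2)·g_2 from 2a - 21b + 33 → -5b - 1
  leading term b: no divisor's leading term divides it; move -5b to the remainder.
  leading term 1: no divisor's leading term divides it; move -1 to the remainder.
  normal form = -5b - 1.
The normal form is nonzero, so p ∉ I. Since p minus its normal form lies in I, I + (p) = I + (r) where r = -5b - 1; decide whether this ideal is the whole ring.
Run Buchberger on G together with r (pairs among the g_i already reduce to 0 since G is a Gröbner basis):
g_1 = b^{3} - \tfrac{17}{4}b^{2} + \tfrac{153}{32}b - \tfrac{9}{16}, LT = b^{3}.
g_2 = a - 8b + 17, LT = a.
r = -5b - 1, LT = b.

S(g_1,r): lcm = b^{3}. S = -\tfrac{89}{20}b^{2} + \tfrac{153}{32}b - \tfrac{9}{16}.
  leading term b^{2}: subtract (\tfrac{89}{100}b)·r from -\tfrac{89}{20}b^{2} + \tfrac{153}{32}b - \tfrac{9}{16} → \tfrac{4537}{800}b - \tfrac{9}{16}
  leading term b: subtract (-\tfrac{4537}{4000})·r from \tfrac{4537}{800}b - \tfrac{9}{16} → -\tfrac{6787}{4000}
  leading term 1: no divisor's leading term divides it; move -\tfrac{6787}{4000} to the remainder.
  remainder -\tfrac{6787}{4000} ≠ 0; add m_4 = -\tfrac{6787}{4000} to the basis.

The other S-polynomials (S(g_1,g_2), S(g_2,r), S(g_1,m_4), S(g_2,m_4), S(r,m_4)) all reduce to 0 modulo the current basis, so we have a Gröbner basis.
Inter-reduce: drop elements whose leading term is divisible by another's, tail-reduce, and make monic.
Reduced Gröbner basis: {1}.
The reduced Gröbner basis of I + (p) is {1}: the ideal is the whole ring, so the enlarged system has no common solution — adjoining p is inconsistent.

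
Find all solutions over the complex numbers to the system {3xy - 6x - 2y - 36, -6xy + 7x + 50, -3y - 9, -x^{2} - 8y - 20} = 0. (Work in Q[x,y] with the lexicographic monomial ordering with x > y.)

Compute a lex Gröbner basis by Buchberger's algorithm.
f_1 = 3xy - 6x - 2y - 36, LT = xy.
f_2 = -6xy + 7x + 50, LT = xy.
f_3 = -3y - 9, LT = y.
f_4 = -x^{2} - 8y - 20, LT = x^{2}.

S(f_1,f_2): lcm = xy. S = -\tfrac{5}{6}x - \tfrac{2}{3}y - \tfrac{11}{3}.
  reduce S modulo (f_1, f_2, f_3, f_4):
  remainder -\tfrac{5}{6}x - \tfrac{5}{3} ≠ 0; add h_5 = -\tfrac{5}{6}x - \tfrac{5}{3} to the basis.

The other S-polynomials (S(f_1,f_3), S(f_1,f_4), S(f_2,f_3), S(f_2,f_4), S(f_3,f_4), S(f_1,h_5), S(f_2,h_5), S(f_3,h_5), S(f_4,h_5)) all reduce to 0 modulo the current basis, so we have a Gröbner basis.
Inter-reduce: drop elements whose leading term is divisible by another's, tail-reduce, and make monic.
Reduced Gröbner basis: {x + 2, y + 3}.

From the last basis element, y + 3 = 0, so y takes values in {-3}. Each choice, substituted upward through the basis, yields the corresponding point(s) of the solution set.
  y = -3: the earlier basis element becomes x + 2 = 0, giving x = -2 — point (-2, -3).

{(-2, -3)}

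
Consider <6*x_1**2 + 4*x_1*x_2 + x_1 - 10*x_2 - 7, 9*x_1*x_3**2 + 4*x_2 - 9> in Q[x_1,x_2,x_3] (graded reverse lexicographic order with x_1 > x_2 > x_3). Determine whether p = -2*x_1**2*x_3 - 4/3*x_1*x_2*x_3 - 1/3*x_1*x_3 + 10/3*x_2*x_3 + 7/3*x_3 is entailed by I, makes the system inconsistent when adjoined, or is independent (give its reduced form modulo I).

-2*x_1**2*x_3 - 4/3*x_1*x_2*x_3 - 1/3*x_1*x_3 + 10/3*x_2*x_3 + 7/3*x_3 lies in I (it reduces to 0).

First compute the reduced Gröbner basis of I by Buchberger's algorithm.
f_1 = 6*x_1**2 + 4*x_1*x_2 + x_1 - 10*x_2 - 7, LT = x_1**2.
f_2 = 9*x_1*x_3**2 + 4*x_2 - 9, LT = x_1*x_3**2.

S(f_1,f_2): lcm = x_1**2*x_3**2. S = 2/3*x_1*x_2*x_3**2 + 1/6*x_1*x_3**2 - 5/3*x_2*x_3**2 - 4/9*x_1*x_2 - 7/6*x_3**2 + x_1.
  leading term x_1*x_2*x_3**2: subtract (2/27*x_2)·f_2 from 2/3*x_1*x_2*x_3**2 + 1/6*x_1*x_3**2 - 5/3*x_2*x_3**2 - 4/9*x_1*x_2 - 7/6*x_3**2 + x_1 → 1/6*x_1*x_3**2 - 5/3*x_2*x_3**2 - 4/9*x_1*x_2 - 8/27*x_2**2 - 7/6*x_3**2 + x_1 + 2/3*x_2
  leading term x_1*x_3**2: subtract (1/54)·f_2 from 1/6*x_1*x_3**2 - 5/3*x_2*x_3**2 - 4/9*x_1*x_2 - 8/27*x_2**2 - 7/6*x_3**2 + x_1 + 2/3*x_2 → -5/3*x_2*x_3**2 - 4/9*x_1*x_2 - 8/27*x_2**2 - 7/6*x_3**2 + x_1 + 16/27*x_2 + 1/6
  leading term x_2*x_3**2: no divisor's leading term divides it; move -5/3*x_2*x_3**2 to the remainder.
  leading term x_1*x_2: no divisor's leading term divides it; move -4/9*x_1*x_2 to the remainder.
  leading term x_2**2: no divisor's leading term divides it; move -8/27*x_2**2 to the remainder.
  leading term x_3**2: no divisor's leading term divides it; move -7/6*x_3**2 to the remainder.
  leading term x_1: no divisor's leading term divides it; move x_1 to the remainder.
  leading term x_2: no divisor's leading term divides it; move 16/27*x_2 to the remainder.
  leading term 1: no divisor's leading term divides it; move 1/6 to the remainder.
  remainder -5/3*x_2*x_3**2 - 4/9*x_1*x_2 - 8/27*x_2**2 - 7/6*x_3**2 + x_1 + 16/27*x_2 + 1/6 ≠ 0; add h_3 = -5/3*x_2*x_3**2 - 4/9*x_1*x_2 - 8/27*x_2**2 - 7/6*x_3**2 + x_1 + 16/27*x_2 + 1/6 to the basis.

The other S-polynomials (S(f_1,h_3), S(f_2,h_3)) all reduce to 0 modulo the current basis, so we have a Gröbner basis.
Inter-reduce: drop elements whose leading term is divisible by another's, tail-reduce, and make monic.
Reduced Gröbner basis: {x_1*x_3**2 + 4/9*x_2 - 1, x_2*x_3**2 + 4/15*x_1*x_2 + 8/45*x_2**2 + 7/10*x_3**2 - 3/5*x_1 - 16/45*x_2 - 1/10, x_1**2 + 2/3*x_1*x_2 + 1/6*x_1 - 5/3*x_2 - 7/6}.
Label its elements g_1 = x_1*x_3**2 + 4/9*x_2 - 1, g_2 = x_2*x_3**2 + 4/15*x_1*x_2 + 8/45*x_2**2 + 7/10*x_3**2 - 3/5*x_1 - 16/45*x_2 - 1/10, g_3 = x_1**2 + 2/3*x_1*x_2 + 1/6*x_1 - 5/3*x_2 - 7/6.

Reduce p = -2*x_1**2*x_3 - 4/3*x_1*x_2*x_3 - 1/3*x_1*x_3 + 10/3*x_2*x_3 + 7/3*x_3 modulo G:
  leading term x_1**2*x_3: subtract (-2*x_3)·g_3 from -2*x_1**2*x_3 - 4/3*x_1*x_2*x_3 - 1/3*x_1*x_3 + 10/3*x_2*x_3 + 7/3*x_3 → 0
  normal form = 0.
Since the normal form is 0, p ∈ I.

The remainder on division by a Gröbner basis is unique — it is the normal form.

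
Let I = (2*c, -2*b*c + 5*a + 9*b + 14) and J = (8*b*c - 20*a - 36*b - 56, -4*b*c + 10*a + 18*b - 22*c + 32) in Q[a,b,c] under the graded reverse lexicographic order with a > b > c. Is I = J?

No, the ideals differ.

Equality of ideals is decidable: compute both reduced Gröbner bases (unique for the ordering) and check whether they agree.
Buchberger on the first generating set:
f_1 = 2*c, LT = c.
f_2 = -2*b*c + 5*a + 9*b + 14, LT = b*c.

S(f_1,f_2): lcm = b*c. S = 5/2*a + 9/2*b + 7.
  leading term a: no divisor's leading term divides it; move 5/2*a to the remainder.
  leading term b: no divisor's leading term divides it; move 9/2*b to the remainder.
  leading term 1: no divisor's leading term divides it; move 7 to the remainder.
  remainder 5/2*a + 9/2*b + 7 ≠ 0; add g_3 = 5/2*a + 9/2*b + 7 to the basis.

S(f_1,g_3): leading monomials are coprime, so the S-polynomial reduces to 0 (Buchberger's first criterion).
S(f_2,g_3): leading monomials are coprime, so the S-polynomial reduces to 0 (Buchberger's first criterion).
Every S-polynomial of the final basis reduces to 0, so we have a Gröbner basis.
Inter-reduce: drop elements whose leading term is divisible by another's, tail-reduce, and make monic.
Reduced Gröbner basis: {a + 9/5*b + 14/5, c}.

Buchberger on the second generating set:
h_1 = 8*b*c - 20*a - 36*b - 56, LT = b*c.
h_2 = -4*b*c + 10*a + 18*b - 22*c + 32, LT = b*c.

S(h_1,h_2): lcm = b*c. S = -11/2*c + 1.
  leading term c: no divisor's leading term divides it; move -11/2*c to the remainder.
  leading term 1: no divisor's leading term divides it; move 1 to the remainder.
  remainder -11/2*c + 1 ≠ 0; add k_3 = -11/2*c + 1 to the basis.

S(h_1,k_3): lcm = b*c. S = -5/2*a - 95/22*b - 7.
  leading term a: no divisor's leading term divides it; move -5/2*a to the remainder.
  leading term b: no divisor's leading term divides it; move -95/22*b to the remainder.
  leading term 1: no divisor's leading term divides it; move -7 to the remainder.
  remainder -5/2*a - 95/22*b - 7 ≠ 0; add k_4 = -5/2*a - 95/22*b - 7 to the basis.

S(h_2,k_3): lcm = b*c. S = -5/2*a - 95/22*b + 11/2*c - 8.
  leading term a: subtract (1)·k_4 from -5/2*a - 95/22*b + 11/2*c - 8 → 11/2*c - 1
  leading term c: subtract (-1)·k_3 from 11/2*c - 1 → 0
  remainder 0.

S(h_1,k_4): leading monomials are coprime, so the S-polynomial reduces to 0 (Buchberger's first criterion).
S(h_2,k_4): leading monomials are coprime, so the S-polynomial reduces to 0 (Buchberger's first criterion).
S(k_3,k_4): leading monomials are coprime, so the S-polynomial reduces to 0 (Buchberger's first criterion).
Every S-polynomial of the final basis reduces to 0, so we have a Gröbner basis.
Inter-reduce: drop elements whose leading term is divisible by another's, tail-reduce, and make monic.
Reduced Gröbner basis: {a + 19/11*b + 14/5, c - 2/11}.

These differ, so the ideals are not equal.
The same test decides containment: I ⊆ J iff every generator of I reduces to 0 modulo a Gröbner basis of J.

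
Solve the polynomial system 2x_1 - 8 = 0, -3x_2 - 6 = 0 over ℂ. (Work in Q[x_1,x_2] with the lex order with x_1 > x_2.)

Compute a lex Gröbner basis by Buchberger's algorithm.
f_1 = 2x_1 - 8, LT = x_1.
f_2 = -3x_2 - 6, LT = x_2.

The S-polynomials (S(f_1,f_2)) all reduce to 0 modulo the current basis, so we have a Gröbner basis.
Inter-reduce: drop elements whose leading term is divisible by another's, tail-reduce, and make monic.
Reduced Gröbner basis: {x_1 - 4, x_2 + 2}.

Since the basis is lex-ordered, x_2 + 2 is univariate in x_2. Its roots are {-2}. Back-substituting each root into the other basis elements fixes the other coordinates.
  x_2 = -2: the earlier basis element becomes x_1 - 4 = 0, giving x_1 = 4 — point (4, -2).

{(4, -2)}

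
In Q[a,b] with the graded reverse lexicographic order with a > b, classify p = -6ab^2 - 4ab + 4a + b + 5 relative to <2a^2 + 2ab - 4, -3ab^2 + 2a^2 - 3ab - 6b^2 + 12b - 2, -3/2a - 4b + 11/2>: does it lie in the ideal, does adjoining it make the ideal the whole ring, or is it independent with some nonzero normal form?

First compute the reduced Gröbner basis of I by Buchberger's algorithm.
f_1 = 2a^2 + 2ab - 4, LT = a^2.
f_2 = -3ab^2 + 2a^2 - 3ab - 6b^2 + 12b - 2, LT = ab^2.
f_3 = -3/2a - 4b + 11/2, LT = a.

S(f_1,f_2): lcm = a^2b^2. S = ab^3 + 2/3a^3 - a^2b - 2ab^2 + 4ab - 2b^2 - 2/3a.
  reduce S modulo (f_1, f_2, f_3):
  remainder -2b^3 - 122/9b^2 + 130/9b + 10/9 ≠ 0; add h_4 = -2b^3 - 122/9b^2 + 130/9b + 10/9 to the basis.

S(f_1,f_3): lcm = a^2. S = -5/3ab + 11/3a - 2.
  reduce S modulo (f_1, f_2, f_3, h_4):
  remainder 40/9b^2 - 143/9b + 103/9 ≠ 0; add h_5 = 40/9b^2 - 143/9b + 103/9 to the basis.

S(f_2,f_3): lcm = ab^2. S = -8/3b^3 - 2/3a^2 + ab + 17/3b^2 - 4b + 2/3.
  reduce S modulo (f_1, f_2, f_3, h_4, h_5):
  remainder 18661/360b - 18661/360 ≠ 0; add h_6 = 18661/360b - 18661/360 to the basis.

The other S-polynomials (S(f_1,h_4), S(f_2,h_4), S(f_3,h_4), S(f_1,h_5), S(f_2,h_5), S(f_3,h_5), S(h_4,h_5), S(f_1,h_6), S(f_2,h_6), S(f_3,h_6), S(h_4,h_6), S(h_5,h_6)) all reduce to 0 modulo the current basis, so we have a Gröbner basis.
Inter-reduce: drop elements whose leading term is divisible by another's, tail-reduce, and make monic.
Reduced Gröbner basis: {a - 1, b - 1}.
Label its elements g_1 = a - 1, g_2 = b - 1.

Reduce p = -6ab^2 - 4ab + 4a + b + 5 modulo G:
  leading term ab^2: subtract (-6b^2)·g_1 from -6ab^2 - 4ab + 4a + b + 5 → -4ab - 6b^2 + 4a + b + 5
  leading term ab: subtract (-4b)·g_1 from -4ab - 6b^2 + 4a + b + 5 → -6b^2 + 4a - 3b + 5
  leading term b^2: subtract (-6b)·g_2 from -6b^2 + 4a - 3b + 5 → 4a - 9b + 5
  leading term a: subtract (4)·g_1 from 4a - 9b + 5 → -9b + 9
  leading term b: subtract (-9)·g_2 from -9b + 9 → 0
  normal form = 0.
Since the normal form is 0, p ∈ I.

-6ab^2 - 4ab + 4a + b + 5 lies in I (it reduces to 0).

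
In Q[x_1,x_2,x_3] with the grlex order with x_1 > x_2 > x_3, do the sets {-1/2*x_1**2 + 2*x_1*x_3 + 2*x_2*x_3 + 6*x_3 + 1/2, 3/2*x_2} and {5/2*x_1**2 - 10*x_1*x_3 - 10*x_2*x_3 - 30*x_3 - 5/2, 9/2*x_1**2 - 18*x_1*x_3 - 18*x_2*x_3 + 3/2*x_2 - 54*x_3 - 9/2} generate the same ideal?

Since reduced Gröbner bases are canonical representatives of ideals under a given ordering, it suffices to compute and compare them.
Buchberger on the first generating set:
f_1 = -1/2*x_1**2 + 2*x_1*x_3 + 2*x_2*x_3 + 6*x_3 + 1/2, LT = x_1**2.
f_2 = 3/2*x_2, LT = x_2.

The S-polynomials (S(f_1,f_2)) all reduce to 0 modulo the current basis, so we have a Gröbner basis.
Inter-reduce: drop elements whose leading term is divisible by another's, tail-reduce, and make monic.
Reduced Gröbner basis: {x_1**2 - 4*x_1*x_3 - 12*x_3 - 1, x_2}.

Buchberger on the second generating set:
h_1 = 5/2*x_1**2 - 10*x_1*x_3 - 10*x_2*x_3 - 30*x_3 - 5/2, LT = x_1**2.
h_2 = 9/2*x_1**2 - 18*x_1*x_3 - 18*x_2*x_3 + 3/2*x_2 - 54*x_3 - 9/2, LT = x_1**2.

S(h_1,h_2): lcm = x_1**2. S = -1/3*x_2.
  reduce S modulo (h_1, h_2):
  remainder -1/3*x_2 ≠ 0; add k_3 = -1/3*x_2 to the basis.

The other S-polynomials (S(h_1,k_3), S(h_2,k_3)) all reduce to 0 modulo the current basis, so we have a Gröbner basis.
Inter-reduce: drop elements whose leading term is divisible by another's, tail-reduce, and make monic.
Reduced Gröbner basis: {x_1**2 - 4*x_1*x_3 - 12*x_3 - 1, x_2}.

These coincide, so the ideals are equal.

Yes, the ideals are equal.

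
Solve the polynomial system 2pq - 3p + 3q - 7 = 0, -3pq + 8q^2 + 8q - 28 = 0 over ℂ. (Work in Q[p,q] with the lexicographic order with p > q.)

Compute a lex Gröbner basis by Buchberger's algorithm.
f_1 = 2pq - 3p + 3q - 7, LT = pq.
f_2 = -3pq + 8q^2 + 8q - 28, LT = pq.

S(f_1,f_2): lcm = pq. S = -3/2p + 8/3q^2 + 25/6q - 77/6.
  reduce S modulo (f_1, f_2):
  remainder -3/2p + 8/3q^2 + 25/6q - 77/6 ≠ 0; add h_3 = -3/2p + 8/3q^2 + 25/6q - 77/6 to the basis.

S(f_1,h_3): lcm = pq. S = -3/2p + 16/9q^3 + 25/9q^2 - 127/18q - 7/2.
  reduce S modulo (f_1, f_2, h_3):
  remainder 16/9q^3 + 1/9q^2 - 101/9q + 28/3 ≠ 0; add h_4 = 16/9q^3 + 1/9q^2 - 101/9q + 28/3 to the basis.

The other S-polynomials (S(f_2,h_3), S(f_1,h_4), S(f_2,h_4), S(h_3,h_4)) all reduce to 0 modulo the current basis, so we have a Gröbner basis.
Inter-reduce: drop elements whose leading term is divisible by another's, tail-reduce, and make monic.
Reduced Gröbner basis: {p - 16/9q^2 - 25/9q + 77/9, q^3 + 1/16q^2 - 101/16q + 21/4}.

The lex basis is triangular: the last element involves only q. Solving q^3 + 1/16q^2 - 101/16q + 21/4 = 0 gives q ∈ {1, -17/32 + sqrt(5665)/32, -sqrt(5665)/32 - 17/32}; substituting each value into the earlier elements determines the remaining variables.
  q = 1: the earlier basis element becomes p + 4 = 0, giving p = -4 — point (-4, 1).
  q = -17/32 + sqrt(5665)/32: the earlier basis element becomes p - sqrt(5665)/36 - 11/36 = 0, giving p = 11/36 + sqrt(5665)/36 — point (11/36 + sqrt(5665)/36, -17/32 + sqrt(5665)/32).
  q = -sqrt(5665)/32 - 17/32: the earlier basis element becomes p - 11/36 + sqrt(5665)/36 = 0, giving p = 11/36 - sqrt(5665)/36 — point (11/36 - sqrt(5665)/36, -sqrt(5665)/32 - 17/32).
This is the nonlinear analogue of row-reducing a linear system.

{(-4, 1), (11/36 + sqrt(5665)/36, -17/32 + sqrt(5665)/32), (11/36 - sqrt(5665)/36, -sqrt(5665)/32 - 17/32)}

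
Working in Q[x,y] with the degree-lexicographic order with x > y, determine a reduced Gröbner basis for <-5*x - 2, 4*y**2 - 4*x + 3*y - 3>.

f_1 = -5*x - 2, LT = x.
f_2 = 4*y**2 - 4*x + 3*y - 3, LT = y**2.

The S-polynomials (S(f_1,f_2)) all reduce to 0 modulo the current basis, so we have a Gröbner basis.

G = {y**2 + 3/4*y - 7/20, x + 2/5}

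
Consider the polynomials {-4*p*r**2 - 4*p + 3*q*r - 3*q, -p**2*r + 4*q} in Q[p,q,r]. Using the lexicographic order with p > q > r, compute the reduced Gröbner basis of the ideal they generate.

G = {p**2 - 9/16*q**2*r**2 + 9/8*q**2*r - 9/16*q**2 + 4*q*r**3 + 8*q*r, p*q + 3/8*q**2*r**2 - 9/8*q**2*r + 3/4*q**2 - 8/3*q*r**3 + 8/3*q*r**2 - 8/3*q*r + 8/3*q, p*r**2 + p - 3/4*q*r + 3/4*q, q**2*r**3 - 2*q**2*r**2 + q**2*r - 64/9*q*r**4 - 128/9*q*r**2 - 64/9*q}

f_1 = -4*p*r**2 - 4*p + 3*q*r - 3*q, LT = p*r**2.
f_2 = -p**2*r + 4*q, LT = p**2*r.

S(f_1,f_2): lcm = p**2*r**2. S = p**2 - 3/4*p*q*r + 3/4*p*q + 4*q*r.
  leading term p**2: no divisor's leading term divides it; move p**2 to the remainder.
  leading term p*q*r: no divisor's leading term divides it; move -3/4*p*q*r to the remainder.
  leading term p*q: no divisor's leading term divides it; move 3/4*p*q to the remainder.
  leading term q*r: no divisor's leading term divides it; move 4*q*r to the remainder.
  remainder p**2 - 3/4*p*q*r + 3/4*p*q + 4*q*r ≠ 0; add g_3 = p**2 - 3/4*p*q*r + 3/4*p*q + 4*q*r to the basis.

S(f_1,g_3): lcm = p**2*r**2. S = p**2 + 3/4*p*q*r**3 - 3/4*p*q*r**2 - 3/4*p*q*r + 3/4*p*q - 4*q*r**3.
  leading term p**2: subtract (1)·g_3 from p**2 + 3/4*p*q*r**3 - 3/4*p*q*r**2 - 3/4*p*q*r + 3/4*p*q - 4*q*r**3 → 3/4*p*q*r**3 - 3/4*p*q*r**2 - 4*q*r**3 - 4*q*r
  leading term p*q*r**3: subtract (-3/16*q*r)·f_1 from 3/4*p*q*r**3 - 3/4*p*q*r**2 - 4*q*r**3 - 4*q*r → -3/4*p*q*r**2 - 3/4*p*q*r + 9/16*q**2*r**2 - 9/16*q**2*r - 4*q*r**3 - 4*q*r
  leading term p*q*r**2: subtract (3/16*q)·f_1 from -3/4*p*q*r**2 - 3/4*p*q*r + 9/16*q**2*r**2 - 9/16*q**2*r - 4*q*r**3 - 4*q*r → -3/4*p*q*r + 3/4*p*q + 9/16*q**2*r**2 - 9/8*q**2*r + 9/16*q**2 - 4*q*r**3 - 4*q*r
  leading term p*q*r: no divisor's leading term divides it; move -3/4*p*q*r to the remainder.
  leading term p*q: no divisor's leading term divides it; move 3/4*p*q to the remainder.
  leading term q**2*r**2: no divisor's leading term divides it; move 9/16*q**2*r**2 to the remainder.
  leading term q**2*r: no divisor's leading term divides it; move -9/8*q**2*r to the remainder.
  leading term q**2: no divisor's leading term divides it; move 9/16*q**2 to the remainder.
  leading term q*r**3: no divisor's leading term divides it; move -4*q*r**3 to the remainder.
  leading term q*r: no divisor's leading term divides it; move -4*q*r to the remainder.
  remainder -3/4*p*q*r + 3/4*p*q + 9/16*q**2*r**2 - 9/8*q**2*r + 9/16*q**2 - 4*q*r**3 - 4*q*r ≠ 0; add g_4 = -3/4*p*q*r + 3/4*p*q + 9/16*q**2*r**2 - 9/8*q**2*r + 9/16*q**2 - 4*q*r**3 - 4*q*r to the basis.

S(f_2,g_3): lcm = p**2*r. S = 3/4*p*q*r**2 - 3/4*p*q*r - 4*q*r**2 - 4*q.
  leading term p*q*r**2: subtract (-3/16*q)·f_1 from 3/4*p*q*r**2 - 3/4*p*q*r - 4*q*r**2 - 4*q → -3/4*p*q*r - 3/4*p*q + 9/16*q**2*r - 9/16*q**2 - 4*q*r**2 - 4*q
  leading term p*q*r: subtract (1)·g_4 from -3/4*p*q*r - 3/4*p*q + 9/16*q**2*r - 9/16*q**2 - 4*q*r**2 - 4*q → -3/2*p*q - 9/16*q**2*r**2 + 27/16*q**2*r - 9/8*q**2 + 4*q*r**3 - 4*q*r**2 + 4*q*r - 4*q
  leading term p*q: no divisor's leading term divides it; move -3/2*p*q to the remainder.
  leading term q**2*r**2: no divisor's leading term divides it; move -9/16*q**2*r**2 to the remainder.
  leading term q**2*r: no divisor's leading term divides it; move 27/16*q**2*r to the remainder.
  leading term q**2: no divisor's leading term divides it; move -9/8*q**2 to the remainder.
  leading term q*r**3: no divisor's leading term divides it; move 4*q*r**3 to the remainder.
  leading term q*r**2: no divisor's leading term divides it; move -4*q*r**2 to the remainder.
  leading term q*r: no divisor's leading term divides it; move 4*q*r to the remainder.
  leading term q: no divisor's leading term divides it; move -4*q to the remainder.
  remainder -3/2*p*q - 9/16*q**2*r**2 + 27/16*q**2*r - 9/8*q**2 + 4*q*r**3 - 4*q*r**2 + 4*q*r - 4*q ≠ 0; add g_5 = -3/2*p*q - 9/16*q**2*r**2 + 27/16*q**2*r - 9/8*q**2 + 4*q*r**3 - 4*q*r**2 + 4*q*r - 4*q to the basis.

S(f_1,g_4): lcm = p*q*r**2. S = p*q*r + p*q + 3/4*q**2*r**3 - 3/2*q**2*r**2 + 3/4*q**2 - 16/3*q*r**4 - 16/3*q*r**2.
  leading term p*q*r: subtract (-4/3)·g_4 from p*q*r + p*q + 3/4*q**2*r**3 - 3/2*q**2*r**2 + 3/4*q**2 - 16/3*q*r**4 - 16/3*q*r**2 → 2*p*q + 3/4*q**2*r**3 - 3/4*q**2*r**2 - 3/2*q**2*r + 3/2*q**2 - 16/3*q*r**4 - 16/3*q*r**3 - 16/3*q*r**2 - 16/3*q*r
  leading term p*q: subtract (-4/3)·g_5 from 2*p*q + 3/4*q**2*r**3 - 3/4*q**2*r**2 - 3/2*q**2*r + 3/2*q**2 - 16/3*q*r**4 - 16/3*q*r**3 - 16/3*q*r**2 - 16/3*q*r → 3/4*q**2*r**3 - 3/2*q**2*r**2 + 3/4*q**2*r - 16/3*q*r**4 - 32/3*q*r**2 - 16/3*q
  leading term q**2*r**3: no divisor's leading term divides it; move 3/4*q**2*r**3 to the remainder.
  leading term q**2*r**2: no divisor's leading term divides it; move -3/2*q**2*r**2 to the remainder.
  leading term q**2*r: no divisor's leading term divides it; move 3/4*q**2*r to the remainder.
  leading term q*r**4: no divisor's leading term divides it; move -16/3*q*r**4 to the remainder.
  leading term q*r**2: no divisor's leading term divides it; move -32/3*q*r**2 to the remainder.
  leading term q: no divisor's leading term divides it; move -16/3*q to the remainder.
  remainder 3/4*q**2*r**3 - 3/2*q**2*r**2 + 3/4*q**2*r - 16/3*q*r**4 - 32/3*q*r**2 - 16/3*q ≠ 0; add g_6 = 3/4*q**2*r**3 - 3/2*q**2*r**2 + 3/4*q**2*r - 16/3*q*r**4 - 32/3*q*r**2 - 16/3*q to the basis.

The other S-polynomials (S(f_2,g_4), S(g_3,g_4), S(f_1,g_5), S(f_2,g_5), S(g_3,g_5), S(g_4,g_5), S(f_1,g_6), S(f_2,g_6), S(g_3,g_6), S(g_4,g_6), S(g_5,g_6)) all reduce to 0 modulo the current basis, so we have a Gröbner basis.
Inter-reduce: drop elements whose leading term is divisible by another's, tail-reduce, and make monic.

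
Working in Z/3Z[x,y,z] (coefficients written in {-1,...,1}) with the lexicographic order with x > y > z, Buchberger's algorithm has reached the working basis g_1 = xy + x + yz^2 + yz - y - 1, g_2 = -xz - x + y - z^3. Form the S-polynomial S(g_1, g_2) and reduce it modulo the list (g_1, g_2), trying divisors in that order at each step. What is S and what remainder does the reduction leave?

S(g_1, g_2) = -xy + xz + y^2 + yz^2 - yz - z; remainder on division = y^2 - yz^2 - z^3 - z - 1.

lcm(LM(g_1), LM(g_2)) = xyz.
S = (lcm/LT(g_1))·g_1 − (lcm/LT(g_2))·g_2 = -xy + xz + y^2 + yz^2 - yz - z.
Reduce S modulo (g_1, g_2) in that order:
  leading term xy: subtract (-1)·g_1 from -xy + xz + y^2 + yz^2 - yz - z → xz + x + y^2 - yz^2 - y - z - 1
  leading term xz: subtract (-1)·g_2 from xz + x + y^2 - yz^2 - y - z - 1 → y^2 - yz^2 - z^3 - z - 1
  leading term y^2: no divisor's leading term divides it; move y^2 to the remainder.
  leading term yz^2: no divisor's leading term divides it; move -yz^2 to the remainder.
  leading term z^3: no divisor's leading term divides it; move -z^3 to the remainder.
  leading term z: no divisor's leading term divides it; move -z to the remainder.
  leading term 1: no divisor's leading term divides it; move -1 to the remainder.
The remainder y^2 - yz^2 - z^3 - z - 1 is nonzero, so it would be added as the next basis element.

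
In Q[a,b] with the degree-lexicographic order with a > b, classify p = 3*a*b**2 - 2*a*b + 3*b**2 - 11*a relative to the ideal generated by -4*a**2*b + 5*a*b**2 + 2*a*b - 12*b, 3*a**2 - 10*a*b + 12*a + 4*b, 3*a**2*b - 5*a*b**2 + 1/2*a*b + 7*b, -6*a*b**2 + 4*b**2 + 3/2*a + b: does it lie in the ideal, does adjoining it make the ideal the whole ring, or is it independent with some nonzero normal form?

3*a*b**2 - 2*a*b + 3*b**2 - 11*a lies in I (it reduces to 0).

First compute the reduced Gröbner basis of I by Buchberger's algorithm.
f_1 = -4*a**2*b + 5*a*b**2 + 2*a*b - 12*b, LT = a**2*b.
f_2 = 3*a**2 - 10*a*b + 12*a + 4*b, LT = a**2.
f_3 = 3*a**2*b - 5*a*b**2 + 1/2*a*b + 7*b, LT = a**2*b.
f_4 = -6*a*b**2 + 4*b**2 + 3/2*a + b, LT = a*b**2.

S(f_1,f_2): lcm = a**2*b. S = 25/12*a*b**2 - 9/2*a*b - 4/3*b**2 + 3*b.
  leading term a*b**2: subtract (-25/72)·f_4 from 25/12*a*b**2 - 9/2*a*b - 4/3*b**2 + 3*b → -9/2*a*b + 1/18*b**2 + 25/48*a + 241/72*b
  leading term a*b: no divisor's leading term divides it; move -9/2*a*b to the remainder.
  leading term b**2: no divisor's leading term divides it; move 1/18*b**2 to the remainder.
  leading term a: no divisor's leading term divides it; move 25/48*a to the remainder.
  leading term b: no divisor's leading term divides it; move 241/72*b to the remainder.
  remainder -9/2*a*b + 1/18*b**2 + 25/48*a + 241/72*b ≠ 0; add h_5 = -9/2*a*b + 1/18*b**2 + 25/48*a + 241/72*b to the basis.

S(f_1,f_3): lcm = a**2*b. S = 5/12*a*b**2 - 2/3*a*b + 2/3*b.
  leading term a*b**2: subtract (-5/72)·f_4 from 5/12*a*b**2 - 2/3*a*b + 2/3*b → -2/3*a*b + 5/18*b**2 + 5/48*a + 53/72*b
  leading term a*b: subtract (4/27)·h_5 from -2/3*a*b + 5/18*b**2 + 5/48*a + 53/72*b → 131/486*b**2 + 35/1296*a + 467/1944*b
  leading term b**2: no divisor's leading term divides it; move 131/486*b**2 to the remainder.
  leading term a: no divisor's leading term divides it; move 35/1296*a to the remainder.
  leading term b: no divisor's leading term divides it; move 467/1944*b to the remainder.
  remainder 131/486*b**2 + 35/1296*a + 467/1944*b ≠ 0; add h_6 = 131/486*b**2 + 35/1296*a + 467/1944*b to the basis.

S(f_1,f_4): lcm = a**2*b**2. S = -5/4*a*b**3 + 1/6*a*b**2 + 1/4*a**2 + 1/6*a*b + 3*b**2.
  leading term a*b**3: subtract (5/24*b)·f_4 from -5/4*a*b**3 + 1/6*a*b**2 + 1/4*a**2 + 1/6*a*b + 3*b**2 → 1/6*a*b**2 - 5/6*b**3 + 1/4*a**2 - 7/48*a*b + 67/24*b**2
  leading term a*b**2: subtract (-1/36)·f_4 from 1/6*a*b**2 - 5/6*b**3 + 1/4*a**2 - 7/48*a*b + 67/24*b**2 → -5/6*b**3 + 1/4*a**2 - 7/48*a*b + 209/72*b**2 + 1/24*a + 1/36*b
  leading term b**3: subtract (-405/131*b)·h_6 from -5/6*b**3 + 1/4*a**2 - 7/48*a*b + 209/72*b**2 + 1/24*a + 1/36*b → 1/4*a**2 - 49/786*a*b + 4298/1179*b**2 + 1/24*a + 1/36*b
  leading term a**2: subtract (1/12)·f_2 from 1/4*a**2 - 49/786*a*b + 4298/1179*b**2 + 1/24*a + 1/36*b → 101/131*a*b + 4298/1179*b**2 - 23/24*a - 11/36*b
  leading term a*b: subtract (-202/1179)·h_5 from 101/131*a*b + 4298/1179*b**2 - 23/24*a - 11/36*b → 38783/10611*b**2 - 3074/3537*a + 2843/10611*b
  leading term b**2: subtract (232698/17161)·h_6 from 38783/10611*b**2 - 3074/3537*a + 2843/10611*b → -169591/137288*a - 205209/68644*b
  leading term a: no divisor's leading term divides it; move -169591/137288*a to the remainder.
  leading term b: no divisor's leading term divides it; move -205209/68644*b to the remainder.
  remainder -169591/137288*a - 205209/68644*b ≠ 0; add h_7 = -169591/137288*a - 205209/68644*b to the basis.

S(f_2,f_4): lcm = a**2*b**2. S = -10/3*a*b**3 + 14/3*a*b**2 + 4/3*b**3 + 1/4*a**2 + 1/6*a*b.
  leading term a*b**3: subtract (5/9*b)·f_4 from -10/3*a*b**3 + 14/3*a*b**2 + 4/3*b**3 + 1/4*a**2 + 1/6*a*b → 14/3*a*b**2 - 8/9*b**3 + 1/4*a**2 - 2/3*a*b - 5/9*b**2
  leading term a*b**2: subtract (-7/9)·f_4 from 14/3*a*b**2 - 8/9*b**3 + 1/4*a**2 - 2/3*a*b - 5/9*b**2 → -8/9*b**3 + 1/4*a**2 - 2/3*a*b + 23/9*b**2 + 7/6*a + 7/9*b
  leading term b**3: subtract (-432/131*b)·h_6 from -8/9*b**3 + 1/4*a**2 - 2/3*a*b + 23/9*b**2 + 7/6*a + 7/9*b → 1/4*a**2 - 227/393*a*b + 3947/1179*b**2 + 7/6*a + 7/9*b
  leading term a**2: subtract (1/12)·f_2 from 1/4*a**2 - 227/393*a*b + 3947/1179*b**2 + 7/6*a + 7/9*b → 67/262*a*b + 3947/1179*b**2 + 1/6*a + 4/9*b
  leading term a*b: subtract (-67/1179)·h_5 from 67/262*a*b + 3947/1179*b**2 + 1/6*a + 4/9*b → 71113/21222*b**2 + 11107/56592*a + 53875/84888*b
  leading term b**2: subtract (213339/17161)·h_6 from 71113/21222*b**2 + 11107/56592*a + 53875/84888*b → -19147/137288*a - 161433/68644*b
  leading term a: subtract (19147/169591)·h_7 from -19147/137288*a - 161433/68644*b → -341595/169591*b
  leading term b: no divisor's leading term divides it; move -341595/169591*b to the remainder.
  remainder -341595/169591*b ≠ 0; add h_8 = -341595/169591*b to the basis.

The other S-polynomials (S(f_2,f_3), S(f_3,f_4), S(f_1,h_5), S(f_2,h_5), S(f_3,h_5), S(f_4,h_5), S(f_1,h_6), S(f_2,h_6), S(f_3,h_6), S(f_4,h_6), S(h_5,h_6), S(f_1,h_7), S(f_2,h_7), S(f_3,h_7), S(f_4,h_7), S(h_5,h_7), S(h_6,h_7), S(f_1,h_8), S(f_2,h_8), S(f_3,h_8), S(f_4,h_8), S(h_5,h_8), S(h_6,h_8), S(h_7,h_8)) all reduce to 0 modulo the current basis, so we have a Gröbner basis.
Inter-reduce: drop elements whose leading term is divisible by another's, tail-reduce, and make monic.
Reduced Gröbner basis: {a, b}.
Label its elements g_1 = a, g_2 = b.

Reduce p = 3*a*b**2 - 2*a*b + 3*b**2 - 11*a modulo G:
  leading term a*b**2: subtract (3*b**2)·g_1 from 3*a*b**2 - 2*a*b + 3*b**2 - 11*a → -2*a*b + 3*b**2 - 11*a
  leading term a*b: subtract (-2*b)·g_1 from -2*a*b + 3*b**2 - 11*a → 3*b**2 - 11*a
  leading term b**2: subtract (3*b)·g_2 from 3*b**2 - 11*a → -11*a
  leading term a: subtract (-11)·g_1 from -11*a → 0
  normal form = 0.
Since the normal form is 0, p ∈ I.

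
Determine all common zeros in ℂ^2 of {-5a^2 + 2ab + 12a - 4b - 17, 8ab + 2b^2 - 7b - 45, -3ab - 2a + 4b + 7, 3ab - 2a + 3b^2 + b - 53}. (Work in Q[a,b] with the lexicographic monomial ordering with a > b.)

Compute a lex Gröbner basis by Buchberger's algorithm.
f_1 = -5a^2 + 2ab + 12a - 4b - 17, LT = a^2.
f_2 = 8ab + 2b^2 - 7b - 45, LT = ab.
f_3 = -3ab - 2a + 4b + 7, LT = ab.
f_4 = 3ab - 2a + 3b^2 + b - 53, LT = ab.

S(f_1,f_2): lcm = a^2b. S = -13/20ab^2 - 61/40ab + 45/8a + 4/5b^2 + 17/5b.
  reduce S modulo (f_1, f_2, f_3, f_4):
  remainder 45/8a + 13/80b^3 + 49/80b^2 - 509/320b - 549/64 ≠ 0; add h_5 = 45/8a + 13/80b^3 + 49/80b^2 - 509/320b - 549/64 to the basis.

S(f_1,f_3): lcm = a^2b. S = -2/3a^2 - 2/5ab^2 - 16/15ab + 7/3a + 4/5b^2 + 17/5b.
  reduce S modulo (f_1, f_2, f_3, f_4, h_5):
  remainder 266/3375b^3 + 9497/13500b^2 + 19549/27000b - 823/200 ≠ 0; add h_6 = 266/3375b^3 + 9497/13500b^2 + 19549/27000b - 823/200 to the basis.

S(f_1,f_4): lcm = a^2b. S = 2/3a^2 - 7/5ab^2 - 41/15ab + 53/3a + 4/5b^2 + 17/5b.
  reduce S modulo (f_1, f_2, f_3, f_4, h_5, h_6):
  remainder -265/4256b^2 + 1527/8512b + 20885/8512 ≠ 0; add h_7 = -265/4256b^2 + 1527/8512b + 20885/8512 to the basis.

S(f_2,f_3): lcm = ab. S = -2/3a + 1/4b^2 + 11/24b - 79/24.
  reduce S modulo (f_1, f_2, f_3, f_4, h_5, h_6, h_7):
  remainder 419/795b + 419/159 ≠ 0; add h_8 = 419/795b + 419/159 to the basis.

The other S-polynomials (S(f_2,f_4), S(f_3,f_4), S(f_1,h_5), S(f_2,h_5), S(f_3,h_5), S(f_4,h_5), S(f_1,h_6), S(f_2,h_6), S(f_3,h_6), S(f_4,h_6), S(h_5,h_6), S(f_1,h_7), S(f_2,h_7), S(f_3,h_7), S(f_4,h_7), S(h_5,h_7), S(h_6,h_7), S(f_1,h_8), S(f_2,h_8), S(f_3,h_8), S(f_4,h_8), S(h_5,h_8), S(h_6,h_8), S(h_7,h_8)) all reduce to 0 modulo the current basis, so we have a Gröbner basis.
Inter-reduce: drop elements whose leading term is divisible by another's, tail-reduce, and make monic.
Reduced Gröbner basis: {a - 1, b + 5}.

From the last basis element, b + 5 = 0, so b takes values in {-5}. Each choice, substituted upward through the basis, yields the corresponding point(s) of the solution set.
  b = -5: the earlier basis element becomes a - 1 = 0, giving a = 1 — point (1, -5).
This is the nonlinear analogue of row-reducing a linear system.

{(1, -5)}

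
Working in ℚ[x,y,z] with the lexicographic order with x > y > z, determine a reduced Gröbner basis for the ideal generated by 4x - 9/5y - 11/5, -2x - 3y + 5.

f_1 = 4x - 9/5y - 11/5, LT = x.
f_2 = -2x - 3y + 5, LT = x.

S(f_1,f_2): lcm = x. S = -39/20y + 39/20.
  leading term y: no divisor's leading term divides it; move -39/20y to the remainder.
  leading term 1: no divisor's leading term divides it; move 39/20 to the remainder.
  remainder -39/20y + 39/20 ≠ 0; add g_3 = -39/20y + 39/20 to the basis.

The other S-polynomials (S(f_1,g_3), S(f_2,g_3)) all reduce to 0 modulo the current basis, so we have a Gröbner basis.
Inter-reduce: drop elements whose leading term is divisible by another's, tail-reduce, and make monic.

G = {x - 1, y - 1}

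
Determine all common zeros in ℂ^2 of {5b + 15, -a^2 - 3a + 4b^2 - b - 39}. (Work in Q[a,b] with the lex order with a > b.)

Compute a lex Gröbner basis by Buchberger's algorithm.
f_1 = 5b + 15, LT = b.
f_2 = -a^2 - 3a + 4b^2 - b - 39, LT = a^2.

The S-polynomials (S(f_1,f_2)) all reduce to 0 modulo the current basis, so we have a Gröbner basis.
Inter-reduce: drop elements whose leading term is divisible by another's, tail-reduce, and make monic.
Reduced Gröbner basis: {a^2 + 3a, b + 3}.

Elimination: the polynomial b + 3 lies in the elimination ideal for b, so b ∈ {-3}. For each such b, the remaining basis elements (now univariate) give the rest of the solution.
  b = -3: the earlier basis element becomes a^2 + 3a = 0, giving a = -3, 0 — points (-3, -3), (0, -3).

{(-3, -3), (0, -3)}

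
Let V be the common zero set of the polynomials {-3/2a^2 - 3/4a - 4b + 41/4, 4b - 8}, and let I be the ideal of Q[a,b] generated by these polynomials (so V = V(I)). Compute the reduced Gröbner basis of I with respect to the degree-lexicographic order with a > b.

f_1 = -3/2a^2 - 3/4a - 4b + 41/4, LT = a^2.
f_2 = 4b - 8, LT = b.

S(f_1,f_2): leading monomials are coprime, so the S-polynomial reduces to 0 (Buchberger's first criterion).
Every S-polynomial of the final basis reduces to 0, so we have a Gröbner basis.

G = {a^2 + 1/2a - 3/2, b - 2}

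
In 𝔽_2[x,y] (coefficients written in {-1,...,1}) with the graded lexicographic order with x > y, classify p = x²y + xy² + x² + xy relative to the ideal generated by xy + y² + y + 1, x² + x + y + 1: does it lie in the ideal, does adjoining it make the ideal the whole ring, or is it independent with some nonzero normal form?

First compute the reduced Gröbner basis of I by Buchberger's algorithm.
f_1 = xy + y² + y + 1, LT = xy.
f_2 = x² + x + y + 1, LT = x².

S(f_1,f_2): lcm = x²y. S = xy² + y² + x + y.
  leading term xy²: subtract (y)·f_1 from xy² + y² + x + y → y³ + x
  leading term y³: no divisor's leading term divides it; move y³ to the remainder.
  leading term x: no divisor's leading term divides it; move x to the remainder.
  remainder y³ + x ≠ 0; add h_3 = y³ + x to the basis.

The other S-polynomials (S(f_1,h_3), S(f_2,h_3)) all reduce to 0 modulo the current basis, so we have a Gröbner basis.
Inter-reduce: drop elements whose leading term is divisible by another's, tail-reduce, and make monic.
Reduced Gröbner basis: {y³ + x, x² + x + y + 1, xy + y² + y + 1}.
Label its elements g_1 = y³ + x, g_2 = x² + x + y + 1, g_3 = xy + y² + y + 1.

Reduce p = x²y + xy² + x² + xy modulo G:
  leading term x²y: subtract (y)·g_2 from x²y + xy² + x² + xy → xy² + x² + y² + y
  leading term xy²: subtract (y)·g_3 from xy² + x² + y² + y → y³ + x²
  leading term y³: subtract (1)·g_1 from y³ + x² → x² + x
  leading term x²: subtract (1)·g_2 from x² + x → y + 1
  leading term y: no divisor's leading term divides it; move y to the remainder.
  leading term 1: no divisor's leading term divides it; move 1 to the remainder.
  normal form = y + 1.
The normal form is nonzero, so p ∉ I. Since p minus its normal form lies in I, I + (p) = I + (r) where r = y + 1; decide whether this ideal is the whole ring.
Run Buchberger on G together with r (pairs among the g_i already reduce to 0 since G is a Gröbner basis):
g_1 = y³ + x, LT = y³.
g_2 = x² + x + y + 1, LT = x².
g_3 = xy + y² + y + 1, LT = xy.
r = y + 1, LT = y.

S(g_1,r): lcm = y³. S = y² + x.
  leading term y²: subtract (y)·r from y² + x → x + y
  leading term x: no divisor's leading term divides it; move x to the remainder.
  leading term y: subtract (1)·r from y → 1
  leading term 1: no divisor's leading term divides it; move 1 to the remainder.
  remainder x + 1 ≠ 0; add m_5 = x + 1 to the basis.

The other S-polynomials (S(g_1,g_2), S(g_1,g_3), S(g_2,g_3), S(g_2,r), S(g_3,r), S(g_1,m_5), S(g_2,m_5), S(g_3,m_5), S(r,m_5)) all reduce to 0 modulo the current basis, so we have a Gröbner basis.
Inter-reduce: drop elements whose leading term is divisible by another's, tail-reduce, and make monic.
Reduced Gröbner basis: {x + 1, y + 1}.
The reduced Gröbner basis of I + (p) is {x + 1, y + 1} ≠ {1}, a proper ideal, so the enlarged system stays consistent: p is independent of I, with normal form y + 1.

Ideal membership is decidable via reduction modulo a Gröbner basis.

x²y + xy² + x² + xy is independent of I; its normal form modulo I is y + 1.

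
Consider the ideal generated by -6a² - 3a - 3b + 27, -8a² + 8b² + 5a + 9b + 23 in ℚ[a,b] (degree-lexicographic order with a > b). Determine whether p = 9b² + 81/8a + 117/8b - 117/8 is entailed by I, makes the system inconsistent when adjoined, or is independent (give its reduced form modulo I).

9b² + 81/8a + 117/8b - 117/8 lies in I (it reduces to 0).

First compute the reduced Gröbner basis of I by Buchberger's algorithm.
f_1 = -6a² - 3a - 3b + 27, LT = a².
f_2 = -8a² + 8b² + 5a + 9b + 23, LT = a².

S(f_1,f_2): lcm = a². S = b² + 9/8a + 13/8b - 13/8.
  reduce S modulo (f_1, f_2):
  remainder b² + 9/8a + 13/8b - 13/8 ≠ 0; add h_3 = b² + 9/8a + 13/8b - 13/8 to the basis.

The other S-polynomials (S(f_1,h_3), S(f_2,h_3)) all reduce to 0 modulo the current basis, so we have a Gröbner basis.
Inter-reduce: drop elements whose leading term is divisible by another's, tail-reduce, and make monic.
Reduced Gröbner basis: {a² + ½a + ½b - 9/2, b² + 9/8a + 13/8b - 13/8}.
Label its elements g_1 = a² + ½a + ½b - 9/2, g_2 = b² + 9/8a + 13/8b - 13/8.

Reduce p = 9b² + 81/8a + 117/8b - 117/8 modulo G:
  leading term b²: subtract (9)·g_2 from 9b² + 81/8a + 117/8b - 117/8 → 0
  normal form = 0.
Since the normal form is 0, p ∈ I.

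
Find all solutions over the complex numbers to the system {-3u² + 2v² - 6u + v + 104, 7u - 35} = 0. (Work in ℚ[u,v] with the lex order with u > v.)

Compute a lex Gröbner basis by Buchberger's algorithm.
f_1 = -3u² - 6u + 2v² + v + 104, LT = u².
f_2 = 7u - 35, LT = u.

S(f_1,f_2): lcm = u². S = 7u - ⅔v² - ⅓v - 104/3.
  reduce S modulo (f_1, f_2):
  remainder -⅔v² - ⅓v + ⅓ ≠ 0; add h_3 = -⅔v² - ⅓v + ⅓ to the basis.

The other S-polynomials (S(f_1,h_3), S(f_2,h_3)) all reduce to 0 modulo the current basis, so we have a Gröbner basis.
Inter-reduce: drop elements whose leading term is divisible by another's, tail-reduce, and make monic.
Reduced Gröbner basis: {u - 5, v² + ½v - ½}.

Since the basis is lex-ordered, v² + ½v - ½ is univariate in v. Its roots are {-1, 1/2}. Back-substituting each root into the other basis elements fixes the other coordinates.
  v = -1: the earlier basis element becomes u - 5 = 0, giving u = 5 — point (5, -1).
  v = 1/2: the earlier basis element becomes u - 5 = 0, giving u = 5 — point (5, 1/2).

{(5, -1), (5, 1/2)}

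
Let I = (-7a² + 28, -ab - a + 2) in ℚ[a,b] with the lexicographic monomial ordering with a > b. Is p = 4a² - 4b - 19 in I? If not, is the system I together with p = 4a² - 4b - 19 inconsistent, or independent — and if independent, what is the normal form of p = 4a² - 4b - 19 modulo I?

Adjoining 4a² - 4b - 19 makes the ideal the whole ring: the system is inconsistent.

First compute the reduced Gröbner basis of I by Buchberger's algorithm.
f_1 = -7a² + 28, LT = a².
f_2 = -ab - a + 2, LT = ab.

S(f_1,f_2): lcm = a²b. S = -a² + 2a - 4b.
  leading term a²: subtract (1/7)·f_1 from -a² + 2a - 4b → 2a - 4b - 4
  leading term a: no divisor's leading term divides it; move 2a to the remainder.
  leading term b: no divisor's leading term divides it; move -4b to the remainder.
  leading term 1: no divisor's leading term divides it; move -4 to the remainder.
  remainder 2a - 4b - 4 ≠ 0; add h_3 = 2a - 4b - 4 to the basis.

S(f_2,h_3): lcm = ab. S = a + 2b² + 2b - 2.
  leading term a: subtract (½)·h_3 from a + 2b² + 2b - 2 → 2b² + 4b
  leading term b²: no divisor's leading term divides it; move 2b² to the remainder.
  leading term b: no divisor's leading term divides it; move 4b to the remainder.
  remainder 2b² + 4b ≠ 0; add h_4 = 2b² + 4b to the basis.

The other S-polynomials (S(f_1,h_3), S(f_1,h_4), S(f_2,h_4), S(h_3,h_4)) all reduce to 0 modulo the current basis, so we have a Gröbner basis.
Inter-reduce: drop elements whose leading term is divisible by another's, tail-reduce, and make monic.
Reduced Gröbner basis: {a - 2b - 2, b² + 2b}.
Label its elements g_1 = a - 2b - 2, g_2 = b² + 2b.

Reduce p = 4a² - 4b - 19 modulo G:
  leading term a²: subtract (4a)·g_1 from 4a² - 4b - 19 → 8ab + 8a - 4b - 19
  leading term ab: subtract (8b)·g_1 from 8ab + 8a - 4b - 19 → 8a + 16b² + 12b - 19
  leading term a: subtract (8)·g_1 from 8a + 16b² + 12b - 19 → 16b² + 28b - 3
  leading term b²: subtract (16)·g_2 from 16b² + 28b - 3 → -4b - 3
  leading term b: no divisor's leading term divides it; move -4b to the remainder.
  leading term 1: no divisor's leading term divides it; move -3 to the remainder.
  normal form = -4b - 3.
The normal form is nonzero, so p ∉ I. Since p minus its normal form lies in I, I + (p) = I + (r) where r = -4b - 3; decide whether this ideal is the whole ring.
Run Buchberger on G together with r (pairs among the g_i already reduce to 0 since G is a Gröbner basis):
g_1 = a - 2b - 2, LT = a.
g_2 = b² + 2b, LT = b².
r = -4b - 3, LT = b.

S(g_2,r): lcm = b². S = 5/4b.
  leading term b: subtract (-5/16)·r from 5/4b → -15/16
  leading term 1: no divisor's leading term divides it; move -15/16 to the remainder.
  remainder -15/16 ≠ 0; add m_4 = -15/16 to the basis.

The other S-polynomials (S(g_1,g_2), S(g_1,r), S(g_1,m_4), S(g_2,m_4), S(r,m_4)) all reduce to 0 modulo the current basis, so we have a Gröbner basis.
Inter-reduce: drop elements whose leading term is divisible by another's, tail-reduce, and make monic.
Reduced Gröbner basis: {1}.
The reduced Gröbner basis of I + (p) is {1}: the ideal is the whole ring, so the enlarged system has no common solution — adjoining p is inconsistent.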